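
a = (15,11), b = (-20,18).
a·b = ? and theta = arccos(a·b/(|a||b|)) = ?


a·b = 15*(-20) + 11*18 = -300 + 198 = -102
|a| = sqrt(225+121) = 18.6011
|b| = sqrt(400+324) = 26.9072
cos(theta) = -102/(sqrt(346)*sqrt(724)) = -102/sqrt(250504) = -0.203795
theta = arccos(-102/sqrt(250504)) = 101.7589 degrees

a·b = -102, theta = 101.7589 deg


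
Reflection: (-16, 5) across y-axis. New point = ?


Reflection rule for y-axis: (-x, y)
(-16, 5) -> (16, 5)

(16, 5)


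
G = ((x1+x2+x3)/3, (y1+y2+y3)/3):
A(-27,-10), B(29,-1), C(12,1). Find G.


Gx = (-27+29+12)/3 = 14/3 = 4.6667
Gy = (-10- 1+1)/3 = -10/3 = -3.3333

G = (4.6667, -3.3333)


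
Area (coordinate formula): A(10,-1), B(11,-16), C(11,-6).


10*(-16+ 6) = -100
11*(-6+ 1) = -55
11*(-1+ 16) = 165
sum = 10
Area = |10|/2 = 5.0000

5.0000 sq units


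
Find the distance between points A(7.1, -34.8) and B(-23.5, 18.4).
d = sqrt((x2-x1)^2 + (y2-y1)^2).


dx = -23.5 - 7.1 = -30.6
dy = 18.4 + 34.8 = 53.2
d = sqrt(936.36 + 2830.24) = sqrt(3766.6) = 61.3726

61.3726


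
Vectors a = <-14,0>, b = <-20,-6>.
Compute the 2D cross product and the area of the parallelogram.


cross = -14*(-6) - 0*(-20) = 84 - 0 = 84
Parallelogram area = |84| = 84

cross = 84, parallelogram area = 84


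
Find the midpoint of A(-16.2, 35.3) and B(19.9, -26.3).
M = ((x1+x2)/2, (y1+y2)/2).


Mx = (-16.2 + 19.9)/2 = 3.7/2 = 1.8500
My = (35.3 - 26.3)/2 = 9/2 = 4.5000

(1.8500, 4.5000)


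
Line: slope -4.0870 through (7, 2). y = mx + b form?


y - 2 = -4.0870(x - 7)
y = -4.0870x + 2 + 4.0870*7
y = -4.0870x + 30.6090

y = -4.0870x + 30.6090


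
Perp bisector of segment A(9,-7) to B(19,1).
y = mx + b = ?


Midpoint = (14, -3)
Slope of AB = dy/dx = 8/10 = 0.8000
Perp slope = -dx/dy = -10/8 = -1.2500
b = My - (perp slope)*Mx = -3 + (10*14)/8 = -3 + 17.5000 = 14.5000

y = -1.2500x + 14.5000


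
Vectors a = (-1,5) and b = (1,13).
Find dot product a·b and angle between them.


a·b = -1*1 + 5*13 = -1 + 65 = 64
|a| = sqrt(1+25) = 5.0990
|b| = sqrt(1+169) = 13.0384
cos(theta) = 64/(sqrt(26)*sqrt(170)) = 64/sqrt(4420) = 0.962651
theta = arccos(64/sqrt(4420)) = 15.7086 degrees

a·b = 64, theta = 15.7086 deg


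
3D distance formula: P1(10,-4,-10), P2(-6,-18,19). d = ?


dx=-16, dy=-14, dz=29
d = sqrt(256+196+841) = sqrt(1293) = 35.9583

35.9583


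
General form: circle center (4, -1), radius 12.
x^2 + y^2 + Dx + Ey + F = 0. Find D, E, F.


(x-4)^2 + (y+ 1)^2 = 12^2
D = -2h = -8, E = -2k = 2
F = h^2+k^2-r^2 = 16+1-144 = -127

D = -8, E = 2, F = -127


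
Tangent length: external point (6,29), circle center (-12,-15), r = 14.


d = sqrt((6+ 12)^2 + (29+ 15)^2) = sqrt(324+1936) = 47.5395
L = sqrt(2260.0000 - 196) = sqrt(2064.0000) = 45.4313

45.4313


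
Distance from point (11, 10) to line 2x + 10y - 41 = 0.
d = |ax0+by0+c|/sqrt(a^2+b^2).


|2*11 + 10*10 - 41| = |81| = 81
sqrt(4 + 100) = sqrt(104) = 10.1980
d = 81/sqrt(104) = 7.9427

7.9427


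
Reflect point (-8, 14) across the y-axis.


Reflection rule for y-axis: (-x, y)
(-8, 14) -> (8, 14)

(8, 14)


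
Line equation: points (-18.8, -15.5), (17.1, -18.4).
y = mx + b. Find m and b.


m = (-2.9)/(35.9) = -0.0808
b = y1 - m*x1 = -15.5 - (-2.9*(-18.8))/(35.9) = -15.5 - 1.5187 = -17.0187

y = -0.0808x - 17.0187


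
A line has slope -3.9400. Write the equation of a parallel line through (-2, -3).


Parallel lines have equal slopes.
m2 = -3.9400
b2 = -3 + 3.9400*(-2) = -10.8800

y = -3.9400x - 10.8800


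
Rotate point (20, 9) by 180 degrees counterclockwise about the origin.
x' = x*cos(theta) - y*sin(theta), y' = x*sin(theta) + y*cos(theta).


cos(180) = -1, sin(180) = 0
x' = 20*(-1) - 9*0 = -20
y' = 20*0 + 9*(-1) = -9

(-20, -9)


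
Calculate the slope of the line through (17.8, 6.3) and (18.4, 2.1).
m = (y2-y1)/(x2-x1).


dy = 2.1 - 6.3 = -4.2
dx = 18.4 - 17.8 = 0.6
m = -4.2/0.6 = -7.0000

m = -7.0000


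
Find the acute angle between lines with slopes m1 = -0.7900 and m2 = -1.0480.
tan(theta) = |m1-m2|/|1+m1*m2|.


m1-m2 = 0.258
1+m1*m2 = 1.82792
tan(theta) = |0.258/1.82792| = 0.141144
theta = arctan(|0.258/1.82792|) = 8.0339 degrees (acute angle)

8.0339 degrees


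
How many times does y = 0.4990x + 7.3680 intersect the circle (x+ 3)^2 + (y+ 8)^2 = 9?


Substitute y = 0.4990x + 7.3680: (x+ 3)^2 + (0.4990x+7.3680+ 8)^2 = 9
Expand to Ax^2 + Bx + C = 0, where b-k = 15.368
A = 1+m^2 = 1.249001
B = 2(m(b-k) - h) = 2(0.4990*15.368 + 3) = 21.337264
C = h^2 + (b-k)^2 - r^2 = 9 + 236.175424 - 9 = 236.175424
disc = B^2-4AC = 455.2788 - 1179.9334 = -724.6546
disc < 0

0 intersection points


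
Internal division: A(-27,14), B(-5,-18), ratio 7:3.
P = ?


Px = (7*(-5) + 3*(-27))/10 = -116/10 = -11.6000
Py = (7*(-18) + 3*14)/10 = -84/10 = -8.4000

P = (-11.6000, -8.4000)


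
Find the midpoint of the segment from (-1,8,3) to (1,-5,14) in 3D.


Mx = (-1+1)/2 = 0
My = (8- 5)/2 = 1.5000
Mz = (3+14)/2 = 8.5000

M = (0, 1.5000, 8.5000)


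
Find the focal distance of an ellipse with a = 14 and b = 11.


c^2 = 14^2 - 11^2 = 196 - 121 = 75
c = sqrt(75) = 8.6603

c = 8.6603


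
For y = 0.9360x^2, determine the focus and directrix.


a = 0.9360
1/(4a) = 0.2671
Focus = (0, 0.2671)
Directrix: y = -0.2671

Focus = (0, 0.2671), Directrix: y = -0.2671


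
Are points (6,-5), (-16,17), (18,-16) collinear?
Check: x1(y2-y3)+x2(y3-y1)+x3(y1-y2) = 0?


6*(17+ 16) - 16*(-16+ 5) + 18*(-5-17)
= 198 + 176 - 396 = -22

No, not collinear (determinant = -22)


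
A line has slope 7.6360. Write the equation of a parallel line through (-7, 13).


Parallel lines have equal slopes.
m2 = 7.6360
b2 = 13 - 7.6360*(-7) = 66.4520

y = 7.6360x + 66.4520


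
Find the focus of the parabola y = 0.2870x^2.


a = 0.2870
4a = 1.1480
focus = (0, 1/1.1480) = (0, 0.8711)

Focus = (0, 0.8711)


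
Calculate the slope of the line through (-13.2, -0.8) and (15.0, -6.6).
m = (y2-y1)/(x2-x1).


dy = -6.6 + 0.8 = -5.8
dx = 15.0 + 13.2 = 28.2
m = -5.8/28.2 = -0.2057

m = -0.2057


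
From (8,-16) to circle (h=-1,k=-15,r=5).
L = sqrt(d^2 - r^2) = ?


d = sqrt((8+ 1)^2 + (-16+ 15)^2) = sqrt(81+1) = 9.0554
L = sqrt(82.0000 - 25) = sqrt(57.0000) = 7.5498

7.5498


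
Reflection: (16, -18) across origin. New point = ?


Reflection rule for origin: (-x, -y)
(16, -18) -> (-16, 18)

(-16, 18)


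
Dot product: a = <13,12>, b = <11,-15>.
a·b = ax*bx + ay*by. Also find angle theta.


a·b = 13*11 + 12*(-15) = 143 - 180 = -37
|a| = sqrt(169+144) = 17.6918
|b| = sqrt(121+225) = 18.6011
cos(theta) = -37/(sqrt(313)*sqrt(346)) = -37/sqrt(108298) = -0.112432
theta = arccos(-37/sqrt(108298)) = 96.4556 degrees

a·b = -37, theta = 96.4556 deg


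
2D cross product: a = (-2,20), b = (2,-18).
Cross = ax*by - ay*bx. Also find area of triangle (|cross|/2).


cross = -2*(-18) - 20*2 = 36 - 40 = -4
Triangle area = |-4|/2 = 4/2 = 2.0000

cross = -4, triangle area = 2.0000


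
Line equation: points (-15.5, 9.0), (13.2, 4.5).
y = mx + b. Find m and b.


m = (-4.5)/(28.7) = -0.1568
b = y1 - m*x1 = 9.0 - (-4.5*(-15.5))/(28.7) = 9.0 - 2.4303 = 6.5697

y = -0.1568x + 6.5697


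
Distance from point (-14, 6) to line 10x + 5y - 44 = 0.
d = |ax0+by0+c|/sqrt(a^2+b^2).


|10*(-14) + 5*6 - 44| = |-154| = 154
sqrt(100 + 25) = sqrt(125) = 11.1803
d = 154/sqrt(125) = 13.7742

13.7742


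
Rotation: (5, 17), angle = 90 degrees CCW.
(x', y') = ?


cos(90) = 0, sin(90) = 1
x' = 5*0 - 17*1 = -17
y' = 5*1 + 17*0 = 5

(-17, 5)


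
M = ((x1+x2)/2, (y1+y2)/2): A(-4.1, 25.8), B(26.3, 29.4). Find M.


Mx = (-4.1 + 26.3)/2 = 22.2/2 = 11.1000
My = (25.8 + 29.4)/2 = 55.2/2 = 27.6000

(11.1000, 27.6000)


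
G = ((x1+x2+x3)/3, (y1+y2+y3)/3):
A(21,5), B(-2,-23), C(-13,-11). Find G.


Gx = (21- 2- 13)/3 = 6/3 = 2.0000
Gy = (5- 23- 11)/3 = -29/3 = -9.6667

G = (2.0000, -9.6667)


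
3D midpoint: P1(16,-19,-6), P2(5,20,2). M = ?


Mx = (16+5)/2 = 10.5000
My = (-19+20)/2 = 0.5000
Mz = (-6+2)/2 = -2.0000

M = (10.5000, 0.5000, -2.0000)


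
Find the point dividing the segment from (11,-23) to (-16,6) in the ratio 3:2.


Px = (3*(-16) + 2*11)/5 = -26/5 = -5.2000
Py = (3*6 + 2*(-23))/5 = -28/5 = -5.6000

P = (-5.2000, -5.6000)


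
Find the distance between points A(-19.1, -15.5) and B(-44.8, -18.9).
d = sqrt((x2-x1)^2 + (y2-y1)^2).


dx = -44.8 + 19.1 = -25.7
dy = -18.9 + 15.5 = -3.4
d = sqrt(660.49 + 11.56) = sqrt(672.05) = 25.9239

25.9239


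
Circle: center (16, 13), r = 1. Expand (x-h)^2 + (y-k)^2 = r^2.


(x-16)^2 + (y-13)^2 = 1^2
D = -2h = -32, E = -2k = -26
F = h^2+k^2-r^2 = 256+169-1 = 424

x^2 + y^2 - 32x - 26y + 424 = 0


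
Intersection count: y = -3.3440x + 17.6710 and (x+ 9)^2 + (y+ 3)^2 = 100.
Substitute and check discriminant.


Substitute y = -3.3440x + 17.6710: (x+ 9)^2 + (-3.3440x+17.6710+ 3)^2 = 100
Expand to Ax^2 + Bx + C = 0, where b-k = 20.671
A = 1+m^2 = 12.182336
B = 2(m(b-k) - h) = 2(-3.3440*20.671 + 9) = -120.247648
C = h^2 + (b-k)^2 - r^2 = 81 + 427.290241 - 100 = 408.290241
disc = B^2-4AC = 14459.4968 - 19895.7156 = -5436.2188
disc < 0

0 intersection points


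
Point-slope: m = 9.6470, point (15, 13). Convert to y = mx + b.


y - 13 = 9.6470(x - 15)
y = 9.6470x + 13 - 9.6470*15
y = 9.6470x - 131.7050

y = 9.6470x - 131.7050


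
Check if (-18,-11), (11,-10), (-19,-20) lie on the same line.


-18*(-10+ 20) + 11*(-20+ 11) - 19*(-11+ 10)
= -180 - 99 + 19 = -260

No, not collinear (determinant = -260)


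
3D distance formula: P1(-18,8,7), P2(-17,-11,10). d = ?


dx=1, dy=-19, dz=3
d = sqrt(1+361+9) = sqrt(371) = 19.2614

19.2614


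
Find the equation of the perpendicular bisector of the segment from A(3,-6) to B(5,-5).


Midpoint = (4, -5.5)
Slope of AB = dy/dx = 1/2 = 0.5000
Perp slope = -dx/dy = -2/1 = -2.0000
b = My - (perp slope)*Mx = -5.5 + (2*4)/1 = -5.5 + 8.0000 = 2.5000

y = -2.0000x + 2.5000


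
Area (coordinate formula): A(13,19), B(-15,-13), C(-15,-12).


13*(-13+ 12) = -13
-15*(-12-19) = 465
-15*(19+ 13) = -480
sum = -28
Area = |-28|/2 = 14.0000

14.0000 sq units


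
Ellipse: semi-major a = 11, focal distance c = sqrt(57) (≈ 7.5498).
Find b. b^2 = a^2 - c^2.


b^2 = 11^2 - (sqrt(57))^2 = 121 - 57 = 64
b = sqrt(64) = 8

b = 8


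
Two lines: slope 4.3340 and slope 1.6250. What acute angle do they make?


m1-m2 = 2.709
1+m1*m2 = 8.04275
tan(theta) = |2.709/8.04275| = 0.336825
theta = arctan(|2.709/8.04275|) = 18.6148 degrees (acute angle)

18.6148 degrees


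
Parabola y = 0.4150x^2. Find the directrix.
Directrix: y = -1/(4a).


a = 0.4150
1/(4a) = 0.6024
directrix: y = -0.6024 = -0.6024

y = -0.6024


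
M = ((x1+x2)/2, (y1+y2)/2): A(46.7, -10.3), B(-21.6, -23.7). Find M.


Mx = (46.7 - 21.6)/2 = 25.1/2 = 12.5500
My = (-10.3 - 23.7)/2 = -34.0/2 = -17.0000

(12.5500, -17.0000)


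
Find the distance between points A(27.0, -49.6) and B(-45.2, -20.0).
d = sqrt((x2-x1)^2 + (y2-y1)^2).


dx = -45.2 - 27.0 = -72.2
dy = -20.0 + 49.6 = 29.6
d = sqrt(5212.84 + 876.16) = sqrt(6089.0) = 78.0320

78.0320


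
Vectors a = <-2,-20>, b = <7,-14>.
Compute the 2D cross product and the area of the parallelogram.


cross = -2*(-14) + 20*7 = 28 + 140 = 168
Parallelogram area = |168| = 168

cross = 168, parallelogram area = 168


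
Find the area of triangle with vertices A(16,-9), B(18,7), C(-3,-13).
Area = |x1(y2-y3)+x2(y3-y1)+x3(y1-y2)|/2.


16*(7+ 13) = 320
18*(-13+ 9) = -72
-3*(-9-7) = 48
sum = 296
Area = |296|/2 = 148.0000

148.0000 sq units


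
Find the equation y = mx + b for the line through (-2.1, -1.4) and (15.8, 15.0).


m = (16.4)/(17.9) = 0.9162
b = y1 - m*x1 = -1.4 - (16.4*(-2.1))/(17.9) = -1.4 + 1.9240 = 0.5240

y = 0.9162x + 0.5240


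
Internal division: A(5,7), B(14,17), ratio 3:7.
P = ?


Px = (3*14 + 7*5)/10 = 77/10 = 7.7000
Py = (3*17 + 7*7)/10 = 100/10 = 10.0000

P = (7.7000, 10.0000)


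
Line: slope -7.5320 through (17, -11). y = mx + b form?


y + 11 = -7.5320(x - 17)
y = -7.5320x - 11 + 7.5320*17
y = -7.5320x + 117.0440

y = -7.5320x + 117.0440


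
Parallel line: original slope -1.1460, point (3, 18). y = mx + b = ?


Parallel lines have equal slopes.
m2 = -1.1460
b2 = 18 + 1.1460*3 = 21.4380

y = -1.1460x + 21.4380


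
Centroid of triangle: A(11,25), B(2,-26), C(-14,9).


Gx = (11+2- 14)/3 = -1/3 = -0.3333
Gy = (25- 26+9)/3 = 8/3 = 2.6667

G = (-0.3333, 2.6667)


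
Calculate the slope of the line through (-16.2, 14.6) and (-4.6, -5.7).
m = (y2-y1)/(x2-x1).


dy = -5.7 - 14.6 = -20.3
dx = -4.6 + 16.2 = 11.6
m = -20.3/11.6 = -1.7500

m = -1.7500


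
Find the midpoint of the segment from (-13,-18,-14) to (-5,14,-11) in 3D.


Mx = (-13- 5)/2 = -9.0000
My = (-18+14)/2 = -2.0000
Mz = (-14- 11)/2 = -12.5000

M = (-9.0000, -2.0000, -12.5000)


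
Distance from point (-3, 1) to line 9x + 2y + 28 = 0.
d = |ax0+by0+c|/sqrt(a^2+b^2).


|9*(-3) + 2*1 + 28| = |3| = 3
sqrt(81 + 4) = sqrt(85) = 9.2195
d = 3/sqrt(85) = 0.3254

0.3254


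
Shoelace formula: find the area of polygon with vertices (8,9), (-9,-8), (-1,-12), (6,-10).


sum(xi*y_{i+1}) = 8*(-8) - 9*(-12) - 1*(-10) + 6*9 = 108
sum(yi*x_{i+1}) = 9*(-9) - 8*(-1) - 12*6 - 10*8 = -225
Area = |108 + 225|/2 = 333/2 = 166.5000

166.5000 sq units


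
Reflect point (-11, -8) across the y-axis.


Reflection rule for y-axis: (-x, y)
(-11, -8) -> (11, -8)

(11, -8)


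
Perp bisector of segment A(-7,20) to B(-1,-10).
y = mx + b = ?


Midpoint = (-4, 5)
Slope of AB = dy/dx = -30/6 = -5.0000
Perp slope = -dx/dy = 6/30 = 0.2000
b = My - (perp slope)*Mx = 5 + (6*(-4))/(-30) = 5 + 0.8000 = 5.8000

y = 0.2000x + 5.8000


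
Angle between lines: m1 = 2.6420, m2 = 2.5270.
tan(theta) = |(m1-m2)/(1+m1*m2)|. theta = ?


m1-m2 = 0.115
1+m1*m2 = 7.676334
tan(theta) = |0.115/7.676334| = 0.014981
theta = arctan(|0.115/7.676334|) = 0.8583 degrees (acute angle)

0.8583 degrees


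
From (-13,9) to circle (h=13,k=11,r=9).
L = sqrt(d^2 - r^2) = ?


d = sqrt((-13-13)^2 + (9-11)^2) = sqrt(676+4) = 26.0768
L = sqrt(680.0000 - 81) = sqrt(599.0000) = 24.4745

24.4745


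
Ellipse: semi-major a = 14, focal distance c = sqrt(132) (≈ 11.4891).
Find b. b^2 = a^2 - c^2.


b^2 = 14^2 - (sqrt(132))^2 = 196 - 132 = 64
b = sqrt(64) = 8

b = 8


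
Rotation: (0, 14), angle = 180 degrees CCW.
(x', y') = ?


cos(180) = -1, sin(180) = 0
x' = 0*(-1) - 14*0 = 0
y' = 0*0 + 14*(-1) = -14

(0, -14)


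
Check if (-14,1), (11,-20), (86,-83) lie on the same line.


-14*(-20+ 83) + 11*(-83-1) + 86*(1+ 20)
= -882 - 924 + 1806 = 0

Yes, collinear (determinant = 0)


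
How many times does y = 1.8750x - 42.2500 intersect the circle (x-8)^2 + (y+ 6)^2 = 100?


Substitute y = 1.8750x - 42.2500: (x-8)^2 + (1.8750x- 42.2500+ 6)^2 = 100
Expand to Ax^2 + Bx + C = 0, where b-k = -36.25
A = 1+m^2 = 4.515625
B = 2(m(b-k) - h) = 2(1.8750*(-36.25) - 8) = -151.9375
C = h^2 + (b-k)^2 - r^2 = 64 + 1314.0625 - 100 = 1278.0625
disc = B^2-4AC = 23085.0039 - 23085.0039 = 0
disc = 0

1 intersection point (tangent)


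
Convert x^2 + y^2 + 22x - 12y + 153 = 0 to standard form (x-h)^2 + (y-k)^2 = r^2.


h = -D/2 = -22/2 = -11
k = -E/2 = 12/2 = 6
r^2 = h^2 + k^2 - F = 121 + 36 - 153 = 4
r = 2

Center (-11, 6), radius = 2


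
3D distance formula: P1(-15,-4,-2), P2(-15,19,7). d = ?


dx=0, dy=23, dz=9
d = sqrt(0+529+81) = sqrt(610) = 24.6982

24.6982


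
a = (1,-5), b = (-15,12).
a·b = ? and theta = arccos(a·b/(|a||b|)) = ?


a·b = 1*(-15) - 5*12 = -15 - 60 = -75
|a| = sqrt(1+25) = 5.0990
|b| = sqrt(225+144) = 19.2094
cos(theta) = -75/(sqrt(26)*sqrt(369)) = -75/sqrt(9594) = -0.765705
theta = arccos(-75/sqrt(9594)) = 139.9697 degrees

a·b = -75, theta = 139.9697 deg


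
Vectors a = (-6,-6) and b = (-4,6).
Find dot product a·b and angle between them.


a·b = -6*(-4) - 6*6 = 24 - 36 = -12
|a| = sqrt(36+36) = 8.4853
|b| = sqrt(16+36) = 7.2111
cos(theta) = -12/(sqrt(72)*sqrt(52)) = -12/sqrt(3744) = -0.196116
theta = arccos(-12/sqrt(3744)) = 101.3099 degrees

a·b = -12, theta = 101.3099 deg


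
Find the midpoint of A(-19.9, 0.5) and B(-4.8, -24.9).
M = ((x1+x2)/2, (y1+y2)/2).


Mx = (-19.9 - 4.8)/2 = -24.7/2 = -12.3500
My = (0.5 - 24.9)/2 = -24.4/2 = -12.2000

(-12.3500, -12.2000)


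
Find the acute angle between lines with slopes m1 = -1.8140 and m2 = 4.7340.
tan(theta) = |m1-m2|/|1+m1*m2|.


m1-m2 = -6.548
1+m1*m2 = -7.587476
tan(theta) = |-6.548/(-7.587476)| = 0.863001
theta = arctan(|-6.548/(-7.587476)|) = 40.7942 degrees (acute angle)

40.7942 degrees


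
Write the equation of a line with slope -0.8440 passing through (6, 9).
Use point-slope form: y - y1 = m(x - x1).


y - 9 = -0.8440(x - 6)
y = -0.8440x + 9 + 0.8440*6
y = -0.8440x + 14.0640

y = -0.8440x + 14.0640


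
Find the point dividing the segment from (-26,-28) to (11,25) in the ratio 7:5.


Px = (7*11 + 5*(-26))/12 = -53/12 = -4.4167
Py = (7*25 + 5*(-28))/12 = 35/12 = 2.9167

P = (-4.4167, 2.9167)


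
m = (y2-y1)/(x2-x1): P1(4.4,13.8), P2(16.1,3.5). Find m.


dy = 3.5 - 13.8 = -10.3
dx = 16.1 - 4.4 = 11.7
m = -10.3/11.7 = -0.8803

m = -0.8803


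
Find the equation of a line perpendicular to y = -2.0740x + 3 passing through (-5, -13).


Perpendicular slope = -1/m1 = -1/(-2.0740) = 0.4822
b2 = y0 - m2*x0 = -13 - 5/(-2.0740) = -13 + 2.4108 = -10.5892

y = 0.4822x - 10.5892


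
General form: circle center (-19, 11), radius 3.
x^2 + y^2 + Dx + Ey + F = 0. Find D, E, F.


(x+ 19)^2 + (y-11)^2 = 3^2
D = -2h = 38, E = -2k = -22
F = h^2+k^2-r^2 = 361+121-9 = 473

D = 38, E = -22, F = 473


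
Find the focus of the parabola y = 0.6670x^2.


a = 0.6670
4a = 2.6680
focus = (0, 1/2.6680) = (0, 0.3748)

Focus = (0, 0.3748)


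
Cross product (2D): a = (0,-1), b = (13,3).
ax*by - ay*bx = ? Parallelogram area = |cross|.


cross = 0*3 + 1*13 = 0 + 13 = 13
Parallelogram area = |13| = 13

cross = 13, parallelogram area = 13


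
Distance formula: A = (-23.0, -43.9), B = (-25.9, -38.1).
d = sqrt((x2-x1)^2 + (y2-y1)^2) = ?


dx = -25.9 + 23.0 = -2.9
dy = -38.1 + 43.9 = 5.8
d = sqrt(8.41 + 33.64) = sqrt(42.05) = 6.4846

6.4846


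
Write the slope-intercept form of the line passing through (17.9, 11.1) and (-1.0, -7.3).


m = (-18.4)/(-18.9) = 0.9735
b = y1 - m*x1 = 11.1 - (-18.4*17.9)/(-18.9) = 11.1 - 17.4265 = -6.3265

y = 0.9735x - 6.3265


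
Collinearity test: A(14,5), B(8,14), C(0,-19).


14*(14+ 19) + 8*(-19-5) + 0*(5-14)
= 462 - 192 + 0 = 270

No, not collinear (determinant = 270)


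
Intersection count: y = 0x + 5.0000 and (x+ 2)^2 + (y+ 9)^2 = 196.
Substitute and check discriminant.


Substitute y = 0x + 5.0000: (x+ 2)^2 + (0x+5.0000+ 9)^2 = 196
Expand to Ax^2 + Bx + C = 0, where b-k = 14
A = 1+m^2 = 1
B = 2(m(b-k) - h) = 2(0*14 + 2) = 4
C = h^2 + (b-k)^2 - r^2 = 4 + 196 - 196 = 4
disc = B^2-4AC = 16.0000 - 16.0000 = 0
disc = 0

1 intersection point (tangent)


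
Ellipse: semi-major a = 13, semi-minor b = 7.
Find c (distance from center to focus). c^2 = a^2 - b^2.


c^2 = 13^2 - 7^2 = 169 - 49 = 120
c = sqrt(120) = 10.9545

c = 10.9545


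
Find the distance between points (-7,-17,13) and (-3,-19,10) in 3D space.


dx=4, dy=-2, dz=-3
d = sqrt(16+4+9) = sqrt(29) = 5.3852

5.3852


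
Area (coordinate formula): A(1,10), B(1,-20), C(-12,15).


1*(-20-15) = -35
1*(15-10) = 5
-12*(10+ 20) = -360
sum = -390
Area = |-390|/2 = 195.0000

195.0000 sq units


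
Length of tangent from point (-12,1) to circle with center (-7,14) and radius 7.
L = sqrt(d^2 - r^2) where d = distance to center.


d = sqrt((-12+ 7)^2 + (1-14)^2) = sqrt(25+169) = 13.9284
L = sqrt(194.0000 - 49) = sqrt(145.0000) = 12.0416

12.0416


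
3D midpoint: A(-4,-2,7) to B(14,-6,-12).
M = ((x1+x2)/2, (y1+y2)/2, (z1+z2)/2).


Mx = (-4+14)/2 = 5.0000
My = (-2- 6)/2 = -4.0000
Mz = (7- 12)/2 = -2.5000

M = (5.0000, -4.0000, -2.5000)


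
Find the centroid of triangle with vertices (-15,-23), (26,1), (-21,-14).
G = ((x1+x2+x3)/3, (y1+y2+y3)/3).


Gx = (-15+26- 21)/3 = -10/3 = -3.3333
Gy = (-23+1- 14)/3 = -36/3 = -12.0000

G = (-3.3333, -12.0000)


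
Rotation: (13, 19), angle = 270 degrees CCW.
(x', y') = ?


cos(270) = 0, sin(270) = -1
x' = 13*0 - 19*(-1) = 19
y' = 13*(-1) + 19*0 = -13

(19, -13)


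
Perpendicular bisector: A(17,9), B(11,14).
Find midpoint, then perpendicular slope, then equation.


Midpoint = (14, 11.5)
Slope of AB = dy/dx = 5/(-6) = -0.8333
Perp slope = -dx/dy = 6/5 = 1.2000
b = My - (perp slope)*Mx = 11.5 + (-6*14)/5 = 11.5 - 16.8000 = -5.3000

y = 1.2000x - 5.3000


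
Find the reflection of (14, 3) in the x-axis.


Reflection rule for x-axis: (x, -y)
(14, 3) -> (14, -3)

(14, -3)


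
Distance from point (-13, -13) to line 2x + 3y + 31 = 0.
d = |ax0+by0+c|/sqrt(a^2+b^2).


|2*(-13) + 3*(-13) + 31| = |-34| = 34
sqrt(4 + 9) = sqrt(13) = 3.6056
d = 34/sqrt(13) = 9.4299

9.4299


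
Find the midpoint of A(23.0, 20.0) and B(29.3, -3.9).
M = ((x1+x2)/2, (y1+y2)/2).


Mx = (23.0 + 29.3)/2 = 52.3/2 = 26.1500
My = (20.0 - 3.9)/2 = 16.1/2 = 8.0500

(26.1500, 8.0500)


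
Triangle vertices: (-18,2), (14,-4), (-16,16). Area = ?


-18*(-4-16) = 360
14*(16-2) = 196
-16*(2+ 4) = -96
sum = 460
Area = |460|/2 = 230.0000

230.0000 sq units


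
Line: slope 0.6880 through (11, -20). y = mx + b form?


y + 20 = 0.6880(x - 11)
y = 0.6880x - 20 - 0.6880*11
y = 0.6880x - 27.5680

y = 0.6880x - 27.5680


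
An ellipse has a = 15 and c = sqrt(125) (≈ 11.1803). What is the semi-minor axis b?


b^2 = 15^2 - (sqrt(125))^2 = 225 - 125 = 100
b = sqrt(100) = 10

b = 10


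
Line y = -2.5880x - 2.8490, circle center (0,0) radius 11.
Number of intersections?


Substitute y = -2.5880x - 2.8490: (x-0)^2 + (-2.5880x- 2.8490-0)^2 = 121
Expand to Ax^2 + Bx + C = 0, where b-k = -2.849
A = 1+m^2 = 7.697744
B = 2(m(b-k) - h) = 2(-2.5880*(-2.849) - 0) = 14.746424
C = h^2 + (b-k)^2 - r^2 = 0 + 8.116801 - 121 = -112.883199
disc = B^2-4AC = 217.4570 + 3475.7839 = 3693.2409
disc > 0

2 intersection points


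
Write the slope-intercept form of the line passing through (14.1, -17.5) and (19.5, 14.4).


m = (31.9)/(5.4) = 5.9074
b = y1 - m*x1 = -17.5 - (31.9*14.1)/(5.4) = -17.5 - 83.2944 = -100.7944

y = 5.9074x - 100.7944


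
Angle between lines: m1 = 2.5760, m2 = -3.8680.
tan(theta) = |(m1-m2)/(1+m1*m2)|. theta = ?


m1-m2 = 6.444
1+m1*m2 = -8.963968
tan(theta) = |6.444/(-8.963968)| = 0.718878
theta = arctan(|6.444/(-8.963968)|) = 35.7115 degrees (acute angle)

35.7115 degrees


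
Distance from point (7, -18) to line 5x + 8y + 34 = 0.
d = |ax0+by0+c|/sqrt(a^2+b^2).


|5*7 + 8*(-18) + 34| = |-75| = 75
sqrt(25 + 64) = sqrt(89) = 9.4340
d = 75/sqrt(89) = 7.9500

7.9500


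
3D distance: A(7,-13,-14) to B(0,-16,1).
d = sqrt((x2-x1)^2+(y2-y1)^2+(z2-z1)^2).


dx=-7, dy=-3, dz=15
d = sqrt(49+9+225) = sqrt(283) = 16.8226

16.8226


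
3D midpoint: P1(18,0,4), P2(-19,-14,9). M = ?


Mx = (18- 19)/2 = -0.5000
My = (0- 14)/2 = -7.0000
Mz = (4+9)/2 = 6.5000

M = (-0.5000, -7.0000, 6.5000)


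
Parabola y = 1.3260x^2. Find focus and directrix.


a = 1.3260
1/(4a) = 0.1885
Focus = (0, 0.1885)
Directrix: y = -0.1885

Focus = (0, 0.1885), Directrix: y = -0.1885


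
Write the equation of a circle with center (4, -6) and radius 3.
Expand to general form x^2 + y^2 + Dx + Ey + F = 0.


(x-4)^2 + (y+ 6)^2 = 3^2
D = -2h = -8, E = -2k = 12
F = h^2+k^2-r^2 = 16+36-9 = 43

x^2 + y^2 - 8x + 12y + 43 = 0


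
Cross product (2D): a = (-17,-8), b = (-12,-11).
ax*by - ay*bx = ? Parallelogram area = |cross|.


cross = -17*(-11) + 8*(-12) = 187 - 96 = 91
Parallelogram area = |91| = 91

cross = 91, parallelogram area = 91


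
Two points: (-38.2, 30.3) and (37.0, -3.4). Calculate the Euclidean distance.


dx = 37.0 + 38.2 = 75.2
dy = -3.4 - 30.3 = -33.7
d = sqrt(5655.04 + 1135.69) = sqrt(6790.73) = 82.4059

82.4059


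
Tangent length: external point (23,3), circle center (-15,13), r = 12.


d = sqrt((23+ 15)^2 + (3-13)^2) = sqrt(1444+100) = 39.2938
L = sqrt(1544.0000 - 144) = sqrt(1400.0000) = 37.4166

37.4166


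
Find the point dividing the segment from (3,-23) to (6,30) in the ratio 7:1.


Px = (7*6 + 1*3)/8 = 45/8 = 5.6250
Py = (7*30 + 1*(-23))/8 = 187/8 = 23.3750

P = (5.6250, 23.3750)


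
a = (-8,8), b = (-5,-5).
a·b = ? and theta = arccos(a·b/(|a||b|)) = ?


a·b = -8*(-5) + 8*(-5) = 40 - 40 = 0
|a| = sqrt(64+64) = 11.3137
|b| = sqrt(25+25) = 7.0711
cos(theta) = 0/(sqrt(128)*sqrt(50)) = 0/sqrt(6400) = 0
theta = arccos(0/sqrt(6400)) = 90.0000 degrees

a·b = 0, theta = 90.0000 deg


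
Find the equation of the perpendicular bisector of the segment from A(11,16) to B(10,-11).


Midpoint = (10.5, 2.5)
Slope of AB = dy/dx = -27/(-1) = 27.0000
Perp slope = -dx/dy = -1/27 = -0.0370
b = My - (perp slope)*Mx = 2.5 + (-1*10.5)/(-27) = 2.5 + 0.3889 = 2.8889

y = -0.0370x + 2.8889


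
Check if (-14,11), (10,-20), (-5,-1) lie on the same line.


-14*(-20+ 1) + 10*(-1-11) - 5*(11+ 20)
= 266 - 120 - 155 = -9

No, not collinear (determinant = -9)


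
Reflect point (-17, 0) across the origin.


Reflection rule for origin: (-x, -y)
(-17, 0) -> (17, 0)

(17, 0)


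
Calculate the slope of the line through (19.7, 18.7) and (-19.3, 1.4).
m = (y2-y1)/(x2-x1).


dy = 1.4 - 18.7 = -17.3
dx = -19.3 - 19.7 = -39.0
m = -17.3/(-39.0) = 0.4436

m = 0.4436


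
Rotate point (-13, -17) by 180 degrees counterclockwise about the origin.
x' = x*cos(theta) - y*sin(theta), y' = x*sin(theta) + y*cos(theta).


cos(180) = -1, sin(180) = 0
x' = -13*(-1) + 17*0 = 13
y' = -13*0 - 17*(-1) = 17

(13, 17)


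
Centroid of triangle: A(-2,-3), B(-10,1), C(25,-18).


Gx = (-2- 10+25)/3 = 13/3 = 4.3333
Gy = (-3+1- 18)/3 = -20/3 = -6.6667

G = (4.3333, -6.6667)


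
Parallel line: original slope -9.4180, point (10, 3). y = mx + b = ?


Parallel lines have equal slopes.
m2 = -9.4180
b2 = 3 + 9.4180*10 = 97.1800

y = -9.4180x + 97.1800


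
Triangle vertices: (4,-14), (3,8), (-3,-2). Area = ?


4*(8+ 2) = 40
3*(-2+ 14) = 36
-3*(-14-8) = 66
sum = 142
Area = |142|/2 = 71.0000

71.0000 sq units


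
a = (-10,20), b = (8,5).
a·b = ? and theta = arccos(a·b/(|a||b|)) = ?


a·b = -10*8 + 20*5 = -80 + 100 = 20
|a| = sqrt(100+400) = 22.3607
|b| = sqrt(64+25) = 9.4340
cos(theta) = 20/(sqrt(500)*sqrt(89)) = 20/sqrt(44500) = 0.094809
theta = arccos(20/sqrt(44500)) = 84.5597 degrees

a·b = 20, theta = 84.5597 deg


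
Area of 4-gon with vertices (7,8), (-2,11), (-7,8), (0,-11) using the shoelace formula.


sum(xi*y_{i+1}) = 7*11 - 2*8 - 7*(-11) + 0*8 = 138
sum(yi*x_{i+1}) = 8*(-2) + 11*(-7) + 8*0 - 11*7 = -170
Area = |138 + 170|/2 = 308/2 = 154.0000

154.0000 sq units


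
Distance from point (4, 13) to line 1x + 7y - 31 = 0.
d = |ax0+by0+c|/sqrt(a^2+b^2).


|1*4 + 7*13 - 31| = |64| = 64
sqrt(1 + 49) = sqrt(50) = 7.0711
d = 64/sqrt(50) = 9.0510

9.0510


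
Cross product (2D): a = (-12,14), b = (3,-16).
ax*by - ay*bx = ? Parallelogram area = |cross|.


cross = -12*(-16) - 14*3 = 192 - 42 = 150
Parallelogram area = |150| = 150

cross = 150, parallelogram area = 150


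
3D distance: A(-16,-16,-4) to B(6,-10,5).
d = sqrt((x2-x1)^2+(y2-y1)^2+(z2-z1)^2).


dx=22, dy=6, dz=9
d = sqrt(484+36+81) = sqrt(601) = 24.5153

24.5153


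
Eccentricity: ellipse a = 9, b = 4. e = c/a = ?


c = sqrt(81-16) = sqrt(65) = 8.0623
e = c/a = sqrt(65)/9 = 0.8958

e = 0.8958


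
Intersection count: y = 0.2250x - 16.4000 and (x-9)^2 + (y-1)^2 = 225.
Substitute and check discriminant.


Substitute y = 0.2250x - 16.4000: (x-9)^2 + (0.2250x- 16.4000-1)^2 = 225
Expand to Ax^2 + Bx + C = 0, where b-k = -17.4
A = 1+m^2 = 1.050625
B = 2(m(b-k) - h) = 2(0.2250*(-17.4) - 9) = -25.83
C = h^2 + (b-k)^2 - r^2 = 81 + 302.76 - 225 = 158.76
disc = B^2-4AC = 667.1889 - 667.1889 = 0
disc = 0

1 intersection point (tangent)


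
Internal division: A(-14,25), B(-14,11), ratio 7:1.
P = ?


Px = (7*(-14) + 1*(-14))/8 = -112/8 = -14.0000
Py = (7*11 + 1*25)/8 = 102/8 = 12.7500

P = (-14.0000, 12.7500)


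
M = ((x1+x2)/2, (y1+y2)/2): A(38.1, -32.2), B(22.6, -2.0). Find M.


Mx = (38.1 + 22.6)/2 = 60.7/2 = 30.3500
My = (-32.2 - 2.0)/2 = -34.2/2 = -17.1000

(30.3500, -17.1000)


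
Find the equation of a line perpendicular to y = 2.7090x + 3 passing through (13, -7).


Perpendicular slope = -1/m1 = -1/2.7090 = -0.3691
b2 = y0 - m2*x0 = -7 + 13/2.7090 = -7 + 4.7988 = -2.2012

y = -0.3691x - 2.2012


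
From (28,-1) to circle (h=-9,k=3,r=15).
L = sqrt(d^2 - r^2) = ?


d = sqrt((28+ 9)^2 + (-1-3)^2) = sqrt(1369+16) = 37.2156
L = sqrt(1385.0000 - 225) = sqrt(1160.0000) = 34.0588

34.0588


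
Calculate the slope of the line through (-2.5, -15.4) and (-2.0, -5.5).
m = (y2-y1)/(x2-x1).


dy = -5.5 + 15.4 = 9.9
dx = -2.0 + 2.5 = 0.5
m = 9.9/0.5 = 19.8000

m = 19.8000


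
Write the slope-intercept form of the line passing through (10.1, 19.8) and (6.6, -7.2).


m = (-27.0)/(-3.5) = 7.7143
b = y1 - m*x1 = 19.8 - (-27.0*10.1)/(-3.5) = 19.8 - 77.9143 = -58.1143

y = 7.7143x - 58.1143


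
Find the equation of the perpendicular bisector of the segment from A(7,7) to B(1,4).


Midpoint = (4, 5.5)
Slope of AB = dy/dx = -3/(-6) = 0.5000
Perp slope = -dx/dy = -6/3 = -2.0000
b = My - (perp slope)*Mx = 5.5 + (-6*4)/(-3) = 5.5 + 8.0000 = 13.5000

y = -2.0000x + 13.5000


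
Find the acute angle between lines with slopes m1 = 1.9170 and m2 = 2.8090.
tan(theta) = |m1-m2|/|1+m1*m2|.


m1-m2 = -0.892
1+m1*m2 = 6.384853
tan(theta) = |-0.892/6.384853| = 0.139706
theta = arctan(|-0.892/6.384853|) = 7.9531 degrees (acute angle)

7.9531 degrees


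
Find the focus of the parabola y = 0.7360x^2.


a = 0.7360
4a = 2.9440
focus = (0, 1/2.9440) = (0, 0.3397)

Focus = (0, 0.3397)


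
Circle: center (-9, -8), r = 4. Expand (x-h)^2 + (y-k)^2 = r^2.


(x+ 9)^2 + (y+ 8)^2 = 4^2
D = -2h = 18, E = -2k = 16
F = h^2+k^2-r^2 = 81+64-16 = 129

x^2 + y^2 + 18x + 16y + 129 = 0


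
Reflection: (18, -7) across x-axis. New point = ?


Reflection rule for x-axis: (x, -y)
(18, -7) -> (18, 7)

(18, 7)


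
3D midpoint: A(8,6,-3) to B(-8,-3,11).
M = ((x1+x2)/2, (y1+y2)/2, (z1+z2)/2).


Mx = (8- 8)/2 = 0
My = (6- 3)/2 = 1.5000
Mz = (-3+11)/2 = 4.0000

M = (0, 1.5000, 4.0000)


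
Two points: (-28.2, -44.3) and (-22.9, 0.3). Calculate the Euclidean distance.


dx = -22.9 + 28.2 = 5.3
dy = 0.3 + 44.3 = 44.6
d = sqrt(28.09 + 1989.16) = sqrt(2017.25) = 44.9138

44.9138


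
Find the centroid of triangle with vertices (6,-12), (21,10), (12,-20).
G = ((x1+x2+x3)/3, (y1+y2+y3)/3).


Gx = (6+21+12)/3 = 39/3 = 13.0000
Gy = (-12+10- 20)/3 = -22/3 = -7.3333

G = (13.0000, -7.3333)


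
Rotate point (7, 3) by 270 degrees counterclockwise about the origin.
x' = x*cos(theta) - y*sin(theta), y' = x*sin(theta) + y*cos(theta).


cos(270) = 0, sin(270) = -1
x' = 7*0 - 3*(-1) = 3
y' = 7*(-1) + 3*0 = -7

(3, -7)


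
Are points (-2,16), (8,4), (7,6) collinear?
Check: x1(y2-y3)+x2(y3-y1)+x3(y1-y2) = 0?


-2*(4-6) + 8*(6-16) + 7*(16-4)
= 4 - 80 + 84 = 8

No, not collinear (determinant = 8)


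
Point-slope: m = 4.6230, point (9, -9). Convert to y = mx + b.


y + 9 = 4.6230(x - 9)
y = 4.6230x - 9 - 4.6230*9
y = 4.6230x - 50.6070

y = 4.6230x - 50.6070


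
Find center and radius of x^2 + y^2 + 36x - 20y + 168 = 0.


h = -D/2 = -36/2 = -18
k = -E/2 = 20/2 = 10
r^2 = h^2 + k^2 - F = 324 + 100 - 168 = 256
r = 16

Center (-18, 10), radius = 16


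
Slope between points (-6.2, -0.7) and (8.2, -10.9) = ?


dy = -10.9 + 0.7 = -10.2
dx = 8.2 + 6.2 = 14.4
m = -10.2/14.4 = -0.7083

m = -0.7083


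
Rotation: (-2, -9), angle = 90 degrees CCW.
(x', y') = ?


cos(90) = 0, sin(90) = 1
x' = -2*0 + 9*1 = 9
y' = -2*1 - 9*0 = -2

(9, -2)


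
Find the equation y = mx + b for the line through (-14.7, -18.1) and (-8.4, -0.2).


m = (17.9)/(6.3) = 2.8413
b = y1 - m*x1 = -18.1 - (17.9*(-14.7))/(6.3) = -18.1 + 41.7667 = 23.6667

y = 2.8413x + 23.6667


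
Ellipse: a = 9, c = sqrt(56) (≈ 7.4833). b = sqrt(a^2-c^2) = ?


b^2 = 9^2 - (sqrt(56))^2 = 81 - 56 = 25
b = sqrt(25) = 5

b = 5


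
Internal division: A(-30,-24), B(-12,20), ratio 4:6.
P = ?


Px = (4*(-12) + 6*(-30))/10 = -228/10 = -22.8000
Py = (4*20 + 6*(-24))/10 = -64/10 = -6.4000

P = (-22.8000, -6.4000)


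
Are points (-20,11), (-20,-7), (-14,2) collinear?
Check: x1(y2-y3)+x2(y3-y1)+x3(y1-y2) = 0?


-20*(-7-2) - 20*(2-11) - 14*(11+ 7)
= 180 + 180 - 252 = 108

No, not collinear (determinant = 108)


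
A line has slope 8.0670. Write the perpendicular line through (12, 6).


Perpendicular slope = -1/m1 = -1/8.0670 = -0.1240
b2 = y0 - m2*x0 = 6 + 12/8.0670 = 6 + 1.4875 = 7.4875

y = -0.1240x + 7.4875


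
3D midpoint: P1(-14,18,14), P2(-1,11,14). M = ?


Mx = (-14- 1)/2 = -7.5000
My = (18+11)/2 = 14.5000
Mz = (14+14)/2 = 14.0000

M = (-7.5000, 14.5000, 14.0000)


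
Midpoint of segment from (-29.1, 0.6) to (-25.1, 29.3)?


Mx = (-29.1 - 25.1)/2 = -54.2/2 = -27.1000
My = (0.6 + 29.3)/2 = 29.9/2 = 14.9500

(-27.1000, 14.9500)


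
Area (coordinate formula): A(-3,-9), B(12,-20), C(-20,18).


-3*(-20-18) = 114
12*(18+ 9) = 324
-20*(-9+ 20) = -220
sum = 218
Area = |218|/2 = 109.0000

109.0000 sq units


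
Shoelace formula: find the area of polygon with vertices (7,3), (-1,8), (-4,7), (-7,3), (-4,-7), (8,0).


sum(xi*y_{i+1}) = 7*8 - 1*7 - 4*3 - 7*(-7) - 4*0 + 8*3 = 110
sum(yi*x_{i+1}) = 3*(-1) + 8*(-4) + 7*(-7) + 3*(-4) - 7*8 + 0*7 = -152
Area = |110 + 152|/2 = 262/2 = 131.0000

131.0000 sq units


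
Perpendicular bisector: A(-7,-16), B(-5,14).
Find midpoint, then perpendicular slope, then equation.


Midpoint = (-6, -1)
Slope of AB = dy/dx = 30/2 = 15.0000
Perp slope = -dx/dy = -2/30 = -0.0667
b = My - (perp slope)*Mx = -1 + (2*(-6))/30 = -1 - 0.4000 = -1.4000

y = -0.0667x - 1.4000


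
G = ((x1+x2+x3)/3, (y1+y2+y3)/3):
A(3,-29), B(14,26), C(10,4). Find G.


Gx = (3+14+10)/3 = 27/3 = 9.0000
Gy = (-29+26+4)/3 = 1/3 = 0.3333

G = (9.0000, 0.3333)


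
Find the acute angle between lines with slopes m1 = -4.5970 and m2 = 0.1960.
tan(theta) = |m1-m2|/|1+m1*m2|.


m1-m2 = -4.793
1+m1*m2 = 0.098988
tan(theta) = |-4.793/0.098988| = 48.420011
theta = arctan(|-4.793/0.098988|) = 88.8169 degrees (acute angle)

88.8169 degrees


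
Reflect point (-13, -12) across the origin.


Reflection rule for origin: (-x, -y)
(-13, -12) -> (13, 12)

(13, 12)


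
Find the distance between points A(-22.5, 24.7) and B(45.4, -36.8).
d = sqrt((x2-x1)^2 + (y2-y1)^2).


dx = 45.4 + 22.5 = 67.9
dy = -36.8 - 24.7 = -61.5
d = sqrt(4610.41 + 3782.25) = sqrt(8392.66) = 91.6115

91.6115


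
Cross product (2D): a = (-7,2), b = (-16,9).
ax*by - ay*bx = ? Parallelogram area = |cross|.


cross = -7*9 - 2*(-16) = -63 + 32 = -31
Parallelogram area = |-31| = 31

cross = -31, parallelogram area = 31


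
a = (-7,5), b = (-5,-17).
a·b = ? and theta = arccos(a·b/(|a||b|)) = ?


a·b = -7*(-5) + 5*(-17) = 35 - 85 = -50
|a| = sqrt(49+25) = 8.6023
|b| = sqrt(25+289) = 17.7200
cos(theta) = -50/(sqrt(74)*sqrt(314)) = -50/sqrt(23236) = -0.328012
theta = arccos(-50/sqrt(23236)) = 109.1481 degrees

a·b = -50, theta = 109.1481 deg


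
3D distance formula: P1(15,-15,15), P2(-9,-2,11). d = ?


dx=-24, dy=13, dz=-4
d = sqrt(576+169+16) = sqrt(761) = 27.5862

27.5862


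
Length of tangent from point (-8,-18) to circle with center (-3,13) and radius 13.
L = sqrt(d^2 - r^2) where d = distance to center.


d = sqrt((-8+ 3)^2 + (-18-13)^2) = sqrt(25+961) = 31.4006
L = sqrt(986.0000 - 169) = sqrt(817.0000) = 28.5832

28.5832


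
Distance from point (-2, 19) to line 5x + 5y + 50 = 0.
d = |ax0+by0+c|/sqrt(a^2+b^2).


|5*(-2) + 5*19 + 50| = |135| = 135
sqrt(25 + 25) = sqrt(50) = 7.0711
d = 135/sqrt(50) = 19.0919

19.0919


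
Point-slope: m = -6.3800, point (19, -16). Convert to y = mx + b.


y + 16 = -6.3800(x - 19)
y = -6.3800x - 16 + 6.3800*19
y = -6.3800x + 105.2200

y = -6.3800x + 105.2200


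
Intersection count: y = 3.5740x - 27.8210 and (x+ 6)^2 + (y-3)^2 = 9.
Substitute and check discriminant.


Substitute y = 3.5740x - 27.8210: (x+ 6)^2 + (3.5740x- 27.8210-3)^2 = 9
Expand to Ax^2 + Bx + C = 0, where b-k = -30.821
A = 1+m^2 = 13.773476
B = 2(m(b-k) - h) = 2(3.5740*(-30.821) + 6) = -208.308508
C = h^2 + (b-k)^2 - r^2 = 36 + 949.934041 - 9 = 976.934041
disc = B^2-4AC = 43392.4345 - 53823.1103 = -10430.6758
disc < 0

0 intersection points


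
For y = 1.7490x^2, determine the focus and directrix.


a = 1.7490
1/(4a) = 0.1429
Focus = (0, 0.1429)
Directrix: y = -0.1429

Focus = (0, 0.1429), Directrix: y = -0.1429


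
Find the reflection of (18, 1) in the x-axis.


Reflection rule for x-axis: (x, -y)
(18, 1) -> (18, -1)

(18, -1)


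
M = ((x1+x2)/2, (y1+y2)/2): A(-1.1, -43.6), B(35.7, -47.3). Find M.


Mx = (-1.1 + 35.7)/2 = 34.6/2 = 17.3000
My = (-43.6 - 47.3)/2 = -90.9/2 = -45.4500

(17.3000, -45.4500)


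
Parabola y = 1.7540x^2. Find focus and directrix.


a = 1.7540
1/(4a) = 0.1425
Focus = (0, 0.1425)
Directrix: y = -0.1425

Focus = (0, 0.1425), Directrix: y = -0.1425


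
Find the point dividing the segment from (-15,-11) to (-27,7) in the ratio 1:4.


Px = (1*(-27) + 4*(-15))/5 = -87/5 = -17.4000
Py = (1*7 + 4*(-11))/5 = -37/5 = -7.4000

P = (-17.4000, -7.4000)


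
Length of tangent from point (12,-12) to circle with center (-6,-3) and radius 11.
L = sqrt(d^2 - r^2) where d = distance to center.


d = sqrt((12+ 6)^2 + (-12+ 3)^2) = sqrt(324+81) = 20.1246
L = sqrt(405.0000 - 121) = sqrt(284.0000) = 16.8523

16.8523


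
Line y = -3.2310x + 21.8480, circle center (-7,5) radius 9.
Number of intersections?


Substitute y = -3.2310x + 21.8480: (x+ 7)^2 + (-3.2310x+21.8480-5)^2 = 81
Expand to Ax^2 + Bx + C = 0, where b-k = 16.848
A = 1+m^2 = 11.439361
B = 2(m(b-k) - h) = 2(-3.2310*16.848 + 7) = -94.871776
C = h^2 + (b-k)^2 - r^2 = 49 + 283.855104 - 81 = 251.855104
disc = B^2-4AC = 9000.6539 - 11524.2458 = -2523.5919
disc < 0

0 intersection points


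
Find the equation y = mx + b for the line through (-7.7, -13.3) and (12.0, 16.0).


m = (29.3)/(19.7) = 1.4873
b = y1 - m*x1 = -13.3 - (29.3*(-7.7))/(19.7) = -13.3 + 11.4523 = -1.8477

y = 1.4873x - 1.8477


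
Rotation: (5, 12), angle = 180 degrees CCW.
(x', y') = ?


cos(180) = -1, sin(180) = 0
x' = 5*(-1) - 12*0 = -5
y' = 5*0 + 12*(-1) = -12

(-5, -12)


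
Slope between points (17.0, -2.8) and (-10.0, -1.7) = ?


dy = -1.7 + 2.8 = 1.1
dx = -10.0 - 17.0 = -27.0
m = 1.1/(-27.0) = -0.0407

m = -0.0407


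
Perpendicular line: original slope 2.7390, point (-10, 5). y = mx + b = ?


Perpendicular slope = -1/m1 = -1/2.7390 = -0.3651
b2 = y0 - m2*x0 = 5 - 10/2.7390 = 5 - 3.6510 = 1.3490

y = -0.3651x + 1.3490


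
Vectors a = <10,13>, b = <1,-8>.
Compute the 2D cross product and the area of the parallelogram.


cross = 10*(-8) - 13*1 = -80 - 13 = -93
Parallelogram area = |-93| = 93

cross = -93, parallelogram area = 93


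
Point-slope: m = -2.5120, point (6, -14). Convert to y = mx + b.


y + 14 = -2.5120(x - 6)
y = -2.5120x - 14 + 2.5120*6
y = -2.5120x + 1.0720

y = -2.5120x + 1.0720


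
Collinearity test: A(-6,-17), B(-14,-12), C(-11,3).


-6*(-12-3) - 14*(3+ 17) - 11*(-17+ 12)
= 90 - 280 + 55 = -135

No, not collinear (determinant = -135)


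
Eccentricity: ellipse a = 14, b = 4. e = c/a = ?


c = sqrt(196-16) = sqrt(180) = 13.4164
e = c/a = sqrt(180)/14 = 0.9583

e = 0.9583


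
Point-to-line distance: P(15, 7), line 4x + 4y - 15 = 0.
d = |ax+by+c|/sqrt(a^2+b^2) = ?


|4*15 + 4*7 - 15| = |73| = 73
sqrt(16 + 16) = sqrt(32) = 5.6569
d = 73/sqrt(32) = 12.9047

12.9047
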